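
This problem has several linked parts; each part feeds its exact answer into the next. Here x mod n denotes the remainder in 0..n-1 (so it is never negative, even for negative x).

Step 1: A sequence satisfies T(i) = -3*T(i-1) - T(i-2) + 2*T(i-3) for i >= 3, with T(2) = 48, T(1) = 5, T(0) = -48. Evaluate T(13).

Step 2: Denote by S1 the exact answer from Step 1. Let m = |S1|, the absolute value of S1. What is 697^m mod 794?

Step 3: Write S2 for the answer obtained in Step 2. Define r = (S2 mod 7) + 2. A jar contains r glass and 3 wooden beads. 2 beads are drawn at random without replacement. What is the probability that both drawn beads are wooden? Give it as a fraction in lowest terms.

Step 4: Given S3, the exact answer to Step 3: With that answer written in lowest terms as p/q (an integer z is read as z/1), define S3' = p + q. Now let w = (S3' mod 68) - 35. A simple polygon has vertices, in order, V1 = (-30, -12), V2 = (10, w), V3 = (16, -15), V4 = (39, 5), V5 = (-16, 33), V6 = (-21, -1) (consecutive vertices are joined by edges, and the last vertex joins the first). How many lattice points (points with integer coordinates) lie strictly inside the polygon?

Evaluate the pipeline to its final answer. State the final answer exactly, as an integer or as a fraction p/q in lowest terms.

Step 1: T(3) = -3*(48) - 1*(5) + 2*(-48) = -245; iterating: T(3)=-245, T(4)=697, T(5)=-1750, T(6)=4063, T(7)=-9045, T(8)=19572, T(9)=-41545, T(10)=86973, T(11)=-180230, T(12)=370627, T(13)=-757705; answer -757705
Step 2: S1 = -757705; m = 757705; squarings mod 794: 697^1=697, 697^2=675, 697^4=663, 697^8=487, 697^16=557, 697^32=589, 697^64=737, 697^128=73, 697^256=565, 697^512=37, 697^1024=575, 697^2048=321, 697^4096=615, 697^8192=281, 697^16384=355, 697^32768=573, 697^65536=407, 697^131072=497, 697^262144=75, 697^524288=67; 697^757705 = 697^1 * 697^8 * 697^64 * 697^128 * 697^256 * 697^512 * 697^1024 * 697^2048 * 697^32768 * 697^65536 * 697^131072 * 697^524288 = 229 (mod 794); answer 229
Step 3: S2 = 229; r = 7; total draws C(10,2) = 45; favorable C(3,2) = 3; P = 1/15; answer 1/15
Step 4: S3 = 1/15; threaded value p + q = 16; w = -19; cross terms: (-30*-19 - 10*-12)=690, (10*-15 - 16*-19)=154, (16*5 - 39*-15)=665, (39*33 - -16*5)=1367, (-16*-1 - -21*33)=709, (-21*-12 - -30*-1)=222; twice the area = |3807| = 3807; area = 3807/2; boundary points = 1 + 2 + 1 + 1 + 1 + 1 = 7; strictly interior points = area - boundary/2 + 1 = 1901; answer 1901

1901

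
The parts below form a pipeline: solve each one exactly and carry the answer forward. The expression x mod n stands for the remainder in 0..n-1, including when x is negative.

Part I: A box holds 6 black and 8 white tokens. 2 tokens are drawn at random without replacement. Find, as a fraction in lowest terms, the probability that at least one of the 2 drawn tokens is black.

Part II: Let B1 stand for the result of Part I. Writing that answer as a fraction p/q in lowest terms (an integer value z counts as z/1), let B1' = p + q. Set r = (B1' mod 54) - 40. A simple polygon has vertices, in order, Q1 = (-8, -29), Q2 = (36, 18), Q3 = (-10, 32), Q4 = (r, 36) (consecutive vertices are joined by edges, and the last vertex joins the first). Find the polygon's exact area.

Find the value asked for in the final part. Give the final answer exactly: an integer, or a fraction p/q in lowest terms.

Part I: total draws C(14,2) = 91; complement C(8,2) = 28; favorable 91 - 28 = 63; P = 9/13; answer 9/13
Part II: B1 = 9/13; threaded value p + q = 22; r = -18; cross terms: (-8*18 - 36*-29)=900, (36*32 - -10*18)=1332, (-10*36 - -18*32)=216, (-18*-29 - -8*36)=810; twice the area = |3258| = 3258; area = 1629; answer 1629

1629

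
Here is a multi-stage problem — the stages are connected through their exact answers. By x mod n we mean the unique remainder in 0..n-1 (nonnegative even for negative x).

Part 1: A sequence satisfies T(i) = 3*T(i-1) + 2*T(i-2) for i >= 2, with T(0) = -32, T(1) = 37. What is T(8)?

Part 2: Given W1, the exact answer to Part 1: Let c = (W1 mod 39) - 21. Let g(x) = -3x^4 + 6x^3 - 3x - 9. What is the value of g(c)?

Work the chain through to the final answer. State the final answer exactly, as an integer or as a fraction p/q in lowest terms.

Part 1: T(2) = 3*(37) + 2*(-32) = 47; iterating: T(2)=47, T(3)=215, T(4)=739, T(5)=2647, T(6)=9419, T(7)=33551, T(8)=119491; answer 119491
Part 2: W1 = 119491; c = 13; -3*(13)^4 + 6*(13)^3 - 3*(13)^1 - 9 = (-85683) + (13182) + (-39) + (-9) = -72549; answer -72549

-72549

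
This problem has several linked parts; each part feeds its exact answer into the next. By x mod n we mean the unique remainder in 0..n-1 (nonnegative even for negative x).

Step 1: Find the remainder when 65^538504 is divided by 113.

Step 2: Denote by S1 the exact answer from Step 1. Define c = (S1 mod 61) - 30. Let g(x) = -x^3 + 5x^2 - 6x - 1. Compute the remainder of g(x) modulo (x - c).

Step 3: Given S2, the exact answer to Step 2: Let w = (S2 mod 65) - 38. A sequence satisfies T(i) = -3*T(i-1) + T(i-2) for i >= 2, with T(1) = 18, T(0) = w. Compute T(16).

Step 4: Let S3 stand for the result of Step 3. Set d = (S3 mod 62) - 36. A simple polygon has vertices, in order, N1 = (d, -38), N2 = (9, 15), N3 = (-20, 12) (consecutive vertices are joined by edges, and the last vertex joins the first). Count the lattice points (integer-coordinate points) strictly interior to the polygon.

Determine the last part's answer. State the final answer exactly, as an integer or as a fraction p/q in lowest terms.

736

Step 1: squarings mod 113: 65^1=65, 65^2=44, 65^4=15, 65^8=112, 65^16=1, 65^32=1, 65^64=1, 65^128=1, 65^256=1, 65^512=1, 65^1024=1, 65^2048=1, 65^4096=1, 65^8192=1, 65^16384=1, 65^32768=1, 65^65536=1, 65^131072=1, 65^262144=1, 65^524288=1; 65^538504 = 65^8 * 65^128 * 65^256 * 65^512 * 65^1024 * 65^4096 * 65^8192 * 65^524288 = 112 (mod 113); answer 112
Step 2: S1 = 112; c = 21; remainder = value at the root: -1*(21)^3 + 5*(21)^2 - 6*(21)^1 - 1 = (-9261) + (2205) + (-126) + (-1) = -7183; answer -7183
Step 3: S2 = -7183; w = -6; T(2) = -3*(18) + 1*(-6) = -60; iterating: T(2)=-60, T(3)=198, T(4)=-654, T(5)=2160, T(6)=-7134, T(7)=23562, T(8)=-77820, T(9)=257022, T(10)=-848886, T(11)=2803680, T(12)=-9259926, T(13)=30583458, T(14)=-101010300, T(15)=333614358, T(16)=-1101853374; answer -1101853374
Step 4: S3 = -1101853374; d = -12; cross terms: (-12*15 - 9*-38)=162, (9*12 - -20*15)=408, (-20*-38 - -12*12)=904; twice the area = |1474| = 1474; area = 737; boundary points = 1 + 1 + 2 = 4; strictly interior points = area - boundary/2 + 1 = 736; answer 736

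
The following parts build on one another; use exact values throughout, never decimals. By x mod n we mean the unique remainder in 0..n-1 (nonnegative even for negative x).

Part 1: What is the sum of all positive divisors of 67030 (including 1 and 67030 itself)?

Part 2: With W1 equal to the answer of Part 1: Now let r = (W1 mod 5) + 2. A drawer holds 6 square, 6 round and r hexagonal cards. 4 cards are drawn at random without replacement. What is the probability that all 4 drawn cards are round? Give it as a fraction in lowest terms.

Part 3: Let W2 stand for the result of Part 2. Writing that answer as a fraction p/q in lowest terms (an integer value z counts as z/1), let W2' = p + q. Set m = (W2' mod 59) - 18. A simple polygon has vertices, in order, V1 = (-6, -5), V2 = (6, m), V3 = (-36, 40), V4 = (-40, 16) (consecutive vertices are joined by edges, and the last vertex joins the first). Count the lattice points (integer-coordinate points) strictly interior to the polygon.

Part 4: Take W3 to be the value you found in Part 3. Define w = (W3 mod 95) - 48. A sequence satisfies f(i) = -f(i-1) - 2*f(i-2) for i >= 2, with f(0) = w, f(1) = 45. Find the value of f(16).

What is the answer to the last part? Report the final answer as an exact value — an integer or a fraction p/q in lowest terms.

Part 1: 67030 = 2 * 5 * 6703; sigma = (1 + 2) * (1 + 5) * (1 + 6703) = 3 * 6 * 6704 = 120672; answer 120672
Part 2: W1 = 120672; r = 4; total draws C(16,4) = 1820; favorable C(6,4) = 15; P = 3/364; answer 3/364
Part 3: W2 = 3/364; threaded value p + q = 367; m = -5; cross terms: (-6*-5 - 6*-5)=60, (6*40 - -36*-5)=60, (-36*16 - -40*40)=1024, (-40*-5 - -6*16)=296; twice the area = |1440| = 1440; area = 720; boundary points = 12 + 3 + 4 + 1 = 20; strictly interior points = area - boundary/2 + 1 = 711; answer 711
Part 4: W3 = 711; w = -2; f(2) = -1*(45) - 2*(-2) = -41; iterating: f(2)=-41, f(3)=-49, f(4)=131, f(5)=-33, f(6)=-229, f(7)=295, f(8)=163, f(9)=-753, f(10)=427, f(11)=1079, f(12)=-1933, f(13)=-225, f(14)=4091, f(15)=-3641, f(16)=-4541; answer -4541

-4541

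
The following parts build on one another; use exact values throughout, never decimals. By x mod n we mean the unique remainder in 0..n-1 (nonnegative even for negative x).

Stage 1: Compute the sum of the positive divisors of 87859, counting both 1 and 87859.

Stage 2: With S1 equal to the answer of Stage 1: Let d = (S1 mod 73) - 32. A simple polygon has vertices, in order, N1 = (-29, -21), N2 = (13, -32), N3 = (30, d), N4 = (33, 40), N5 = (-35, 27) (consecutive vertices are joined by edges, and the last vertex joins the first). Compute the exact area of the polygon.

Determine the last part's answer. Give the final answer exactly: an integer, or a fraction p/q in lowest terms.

Stage 1: 87859 = 103 * 853; sigma = (1 + 103) * (1 + 853) = 104 * 854 = 88816; answer 88816
Stage 2: S1 = 88816; d = 16; cross terms: (-29*-32 - 13*-21)=1201, (13*16 - 30*-32)=1168, (30*40 - 33*16)=672, (33*27 - -35*40)=2291, (-35*-21 - -29*27)=1518; twice the area = |6850| = 6850; area = 3425; answer 3425

3425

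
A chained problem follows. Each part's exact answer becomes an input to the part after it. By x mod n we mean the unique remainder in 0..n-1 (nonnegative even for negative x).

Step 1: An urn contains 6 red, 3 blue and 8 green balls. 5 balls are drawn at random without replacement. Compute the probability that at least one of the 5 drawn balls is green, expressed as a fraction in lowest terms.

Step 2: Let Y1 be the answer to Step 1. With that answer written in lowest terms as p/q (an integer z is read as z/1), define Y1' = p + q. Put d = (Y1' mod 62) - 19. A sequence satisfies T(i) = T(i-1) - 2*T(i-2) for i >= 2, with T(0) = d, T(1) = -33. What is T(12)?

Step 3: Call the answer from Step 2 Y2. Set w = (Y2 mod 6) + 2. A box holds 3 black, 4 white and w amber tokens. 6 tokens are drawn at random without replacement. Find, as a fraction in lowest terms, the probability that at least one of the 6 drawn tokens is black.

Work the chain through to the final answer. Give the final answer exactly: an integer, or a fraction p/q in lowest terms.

10/11

Step 1: total draws C(17,5) = 6188; complement C(9,5) = 126; favorable 6188 - 126 = 6062; P = 433/442; answer 433/442
Step 2: Y1 = 433/442; threaded value p + q = 875; d = -12; T(2) = 1*(-33) - 2*(-12) = -9; iterating: T(2)=-9, T(3)=57, T(4)=75, T(5)=-39, T(6)=-189, T(7)=-111, T(8)=267, T(9)=489, T(10)=-45, T(11)=-1023, T(12)=-933; answer -933
Step 3: Y2 = -933; w = 5; total draws C(12,6) = 924; complement C(9,6) = 84; favorable 924 - 84 = 840; P = 10/11; answer 10/11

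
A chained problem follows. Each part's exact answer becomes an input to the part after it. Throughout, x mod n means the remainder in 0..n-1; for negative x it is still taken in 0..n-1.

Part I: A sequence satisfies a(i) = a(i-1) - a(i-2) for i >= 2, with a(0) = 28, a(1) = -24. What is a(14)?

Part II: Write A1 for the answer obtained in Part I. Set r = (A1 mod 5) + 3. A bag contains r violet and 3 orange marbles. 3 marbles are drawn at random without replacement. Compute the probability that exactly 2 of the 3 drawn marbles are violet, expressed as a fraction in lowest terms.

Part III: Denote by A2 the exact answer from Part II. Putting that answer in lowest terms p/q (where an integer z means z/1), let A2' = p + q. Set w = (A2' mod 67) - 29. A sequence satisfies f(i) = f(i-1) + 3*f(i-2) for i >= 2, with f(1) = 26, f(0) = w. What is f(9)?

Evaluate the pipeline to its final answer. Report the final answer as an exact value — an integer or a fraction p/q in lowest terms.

22322

Part I: a(2) = 1*(-24) - 1*(28) = -52; iterating: a(2)=-52, a(3)=-28, a(4)=24, a(5)=52, a(6)=28, a(7)=-24, a(8)=-52, a(9)=-28, a(10)=24, a(11)=52, a(12)=28, a(13)=-24, a(14)=-52; answer -52
Part II: A1 = -52; r = 6; total draws C(9,3) = 84; favorable C(6,2)*C(3,1) = 45; P = 15/28; answer 15/28
Part III: A2 = 15/28; threaded value p + q = 43; w = 14; f(2) = 1*(26) + 3*(14) = 68; iterating: f(2)=68, f(3)=146, f(4)=350, f(5)=788, f(6)=1838, f(7)=4202, f(8)=9716, f(9)=22322; answer 22322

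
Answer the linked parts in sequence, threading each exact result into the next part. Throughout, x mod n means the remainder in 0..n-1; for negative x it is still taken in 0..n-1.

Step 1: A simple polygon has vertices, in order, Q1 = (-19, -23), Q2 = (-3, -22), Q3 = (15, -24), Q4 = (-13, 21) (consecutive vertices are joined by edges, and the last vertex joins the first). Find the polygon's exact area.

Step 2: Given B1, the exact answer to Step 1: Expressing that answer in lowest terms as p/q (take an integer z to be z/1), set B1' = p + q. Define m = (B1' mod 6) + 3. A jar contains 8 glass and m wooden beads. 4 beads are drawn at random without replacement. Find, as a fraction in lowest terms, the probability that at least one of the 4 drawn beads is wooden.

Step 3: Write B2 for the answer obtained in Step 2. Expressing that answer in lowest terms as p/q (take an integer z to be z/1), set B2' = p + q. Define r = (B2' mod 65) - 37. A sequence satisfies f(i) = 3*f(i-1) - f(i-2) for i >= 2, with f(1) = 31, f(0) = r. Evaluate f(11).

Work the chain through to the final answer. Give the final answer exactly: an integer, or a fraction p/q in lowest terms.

434036

Step 1: cross terms: (-19*-22 - -3*-23)=349, (-3*-24 - 15*-22)=402, (15*21 - -13*-24)=3, (-13*-23 - -19*21)=698; twice the area = |1452| = 1452; area = 726; answer 726
Step 2: B1 = 726; threaded value p + q = 727; m = 4; total draws C(12,4) = 495; complement C(8,4) = 70; favorable 495 - 70 = 425; P = 85/99; answer 85/99
Step 3: B2 = 85/99; threaded value p + q = 184; r = 17; f(2) = 3*(31) - 1*(17) = 76; iterating: f(2)=76, f(3)=197, f(4)=515, f(5)=1348, f(6)=3529, f(7)=9239, f(8)=24188, f(9)=63325, f(10)=165787, f(11)=434036; answer 434036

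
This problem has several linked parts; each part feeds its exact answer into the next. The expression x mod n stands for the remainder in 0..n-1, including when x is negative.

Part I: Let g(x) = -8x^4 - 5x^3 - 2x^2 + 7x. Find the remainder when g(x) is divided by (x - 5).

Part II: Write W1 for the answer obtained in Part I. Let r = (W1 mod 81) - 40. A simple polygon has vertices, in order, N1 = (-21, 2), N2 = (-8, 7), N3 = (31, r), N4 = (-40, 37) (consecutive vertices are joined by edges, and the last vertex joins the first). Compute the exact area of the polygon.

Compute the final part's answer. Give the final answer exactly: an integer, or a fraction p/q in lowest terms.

Part I: remainder = value at the root: -8*(5)^4 - 5*(5)^3 - 2*(5)^2 + 7*(5)^1 = (-5000) + (-625) + (-50) + (35) = -5640; answer -5640
Part II: W1 = -5640; r = -10; cross terms: (-21*7 - -8*2)=-131, (-8*-10 - 31*7)=-137, (31*37 - -40*-10)=747, (-40*2 - -21*37)=697; twice the area = |1176| = 1176; area = 588; answer 588

588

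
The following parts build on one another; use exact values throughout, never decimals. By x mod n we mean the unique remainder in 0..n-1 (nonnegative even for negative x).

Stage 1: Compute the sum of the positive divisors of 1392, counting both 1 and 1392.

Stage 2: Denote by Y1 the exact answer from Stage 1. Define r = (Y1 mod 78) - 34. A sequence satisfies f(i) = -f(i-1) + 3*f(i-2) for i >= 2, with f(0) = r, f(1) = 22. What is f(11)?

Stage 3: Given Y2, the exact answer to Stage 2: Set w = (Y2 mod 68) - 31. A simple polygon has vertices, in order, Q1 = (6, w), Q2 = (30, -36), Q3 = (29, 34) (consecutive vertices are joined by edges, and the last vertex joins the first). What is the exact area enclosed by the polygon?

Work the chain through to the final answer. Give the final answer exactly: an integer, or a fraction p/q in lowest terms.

Stage 1: 1392 = 2^4 * 3 * 29; sigma = (1 + 2 + 4 + 8 + 16) * (1 + 3) * (1 + 29) = 31 * 4 * 30 = 3720; answer 3720
Stage 2: Y1 = 3720; r = 20; f(2) = -1*(22) + 3*(20) = 38; iterating: f(2)=38, f(3)=28, f(4)=86, f(5)=-2, f(6)=260, f(7)=-266, f(8)=1046, f(9)=-1844, f(10)=4982, f(11)=-10514; answer -10514
Stage 3: Y2 = -10514; w = -5; cross terms: (6*-36 - 30*-5)=-66, (30*34 - 29*-36)=2064, (29*-5 - 6*34)=-349; twice the area = |1649| = 1649; area = 1649/2; answer 1649/2

1649/2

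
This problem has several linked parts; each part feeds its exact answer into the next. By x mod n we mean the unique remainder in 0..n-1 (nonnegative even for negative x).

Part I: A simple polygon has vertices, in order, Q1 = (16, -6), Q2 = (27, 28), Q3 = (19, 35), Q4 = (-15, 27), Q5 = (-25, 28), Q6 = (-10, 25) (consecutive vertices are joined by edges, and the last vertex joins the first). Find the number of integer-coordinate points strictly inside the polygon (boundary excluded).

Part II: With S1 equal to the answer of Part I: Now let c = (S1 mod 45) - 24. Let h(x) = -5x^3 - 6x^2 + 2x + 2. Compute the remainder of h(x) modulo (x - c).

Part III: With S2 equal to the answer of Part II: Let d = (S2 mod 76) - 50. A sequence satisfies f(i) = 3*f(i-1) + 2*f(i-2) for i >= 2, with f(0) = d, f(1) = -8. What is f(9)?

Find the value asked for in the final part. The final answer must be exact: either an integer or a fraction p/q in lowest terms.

-78440

Part I: cross terms: (16*28 - 27*-6)=610, (27*35 - 19*28)=413, (19*27 - -15*35)=1038, (-15*28 - -25*27)=255, (-25*25 - -10*28)=-345, (-10*-6 - 16*25)=-340; twice the area = |1631| = 1631; area = 1631/2; boundary points = 1 + 1 + 2 + 1 + 3 + 1 = 9; strictly interior points = area - boundary/2 + 1 = 812; answer 812
Part II: S1 = 812; c = -22; remainder = value at the root: -5*(-22)^3 - 6*(-22)^2 + 2*(-22)^1 + 2 = (53240) + (-2904) + (-44) + (2) = 50294; answer 50294
Part III: S2 = 50294; d = 8; f(2) = 3*(-8) + 2*(8) = -8; iterating: f(2)=-8, f(3)=-40, f(4)=-136, f(5)=-488, f(6)=-1736, f(7)=-6184, f(8)=-22024, f(9)=-78440; answer -78440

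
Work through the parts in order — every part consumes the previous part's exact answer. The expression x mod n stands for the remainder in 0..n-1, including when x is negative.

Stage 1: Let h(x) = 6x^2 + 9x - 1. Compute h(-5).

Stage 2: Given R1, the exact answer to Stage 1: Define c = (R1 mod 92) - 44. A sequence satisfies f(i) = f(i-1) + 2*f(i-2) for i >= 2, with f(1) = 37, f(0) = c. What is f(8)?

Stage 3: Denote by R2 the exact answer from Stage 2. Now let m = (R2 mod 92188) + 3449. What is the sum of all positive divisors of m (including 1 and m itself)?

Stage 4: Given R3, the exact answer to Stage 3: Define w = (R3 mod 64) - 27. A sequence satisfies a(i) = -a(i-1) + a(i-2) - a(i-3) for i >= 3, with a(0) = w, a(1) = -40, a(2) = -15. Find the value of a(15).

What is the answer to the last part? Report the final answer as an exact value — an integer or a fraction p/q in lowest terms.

Stage 1: 6*(-5)^2 + 9*(-5)^1 - 1 = (150) + (-45) + (-1) = 104; answer 104
Stage 2: R1 = 104; c = -32; f(2) = 1*(37) + 2*(-32) = -27; iterating: f(2)=-27, f(3)=47, f(4)=-7, f(5)=87, f(6)=73, f(7)=247, f(8)=393; answer 393
Stage 3: R2 = 393; m = 3842; 3842 = 2 * 17 * 113; sigma = (1 + 2) * (1 + 17) * (1 + 113) = 3 * 18 * 114 = 6156; answer 6156
Stage 4: R3 = 6156; w = -15; a(3) = -1*(-15) + 1*(-40) - 1*(-15) = -10; iterating: a(3)=-10, a(4)=35, a(5)=-30, a(6)=75, a(7)=-140, a(8)=245, a(9)=-460, a(10)=845, a(11)=-1550, a(12)=2855, a(13)=-5250, a(14)=9655, a(15)=-17760; answer -17760

-17760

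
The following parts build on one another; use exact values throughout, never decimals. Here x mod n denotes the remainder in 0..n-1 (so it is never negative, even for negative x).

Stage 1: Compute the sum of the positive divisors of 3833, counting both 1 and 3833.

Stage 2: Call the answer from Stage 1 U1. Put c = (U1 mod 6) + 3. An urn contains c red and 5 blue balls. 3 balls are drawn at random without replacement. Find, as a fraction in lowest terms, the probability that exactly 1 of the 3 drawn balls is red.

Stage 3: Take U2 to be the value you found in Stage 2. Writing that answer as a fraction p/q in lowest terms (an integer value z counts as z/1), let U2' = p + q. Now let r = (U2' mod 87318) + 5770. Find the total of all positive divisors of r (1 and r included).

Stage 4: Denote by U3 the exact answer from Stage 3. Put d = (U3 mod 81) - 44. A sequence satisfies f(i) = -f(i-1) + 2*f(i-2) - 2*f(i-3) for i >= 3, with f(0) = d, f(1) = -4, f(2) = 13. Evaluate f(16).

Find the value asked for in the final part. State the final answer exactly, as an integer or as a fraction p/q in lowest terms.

Stage 1: 3833 is prime, so its only divisors are 1 and 3833; sigma = 1 + 3833 = 3834; answer 3834
Stage 2: U1 = 3834; c = 3; total draws C(8,3) = 56; favorable C(3,1)*C(5,2) = 30; P = 15/28; answer 15/28
Stage 3: U2 = 15/28; threaded value p + q = 43; r = 5813; 5813 is prime, so its only divisors are 1 and 5813; sigma = 1 + 5813 = 5814; answer 5814
Stage 4: U3 = 5814; d = 19; f(3) = -1*(13) + 2*(-4) - 2*(19) = -59; iterating: f(3)=-59, f(4)=93, f(5)=-237, f(6)=541, f(7)=-1201, f(8)=2757, f(9)=-6241, f(10)=14157, f(11)=-32153, f(12)=72949, f(13)=-165569, f(14)=375773, f(15)=-852809, f(16)=1935493; answer 1935493

1935493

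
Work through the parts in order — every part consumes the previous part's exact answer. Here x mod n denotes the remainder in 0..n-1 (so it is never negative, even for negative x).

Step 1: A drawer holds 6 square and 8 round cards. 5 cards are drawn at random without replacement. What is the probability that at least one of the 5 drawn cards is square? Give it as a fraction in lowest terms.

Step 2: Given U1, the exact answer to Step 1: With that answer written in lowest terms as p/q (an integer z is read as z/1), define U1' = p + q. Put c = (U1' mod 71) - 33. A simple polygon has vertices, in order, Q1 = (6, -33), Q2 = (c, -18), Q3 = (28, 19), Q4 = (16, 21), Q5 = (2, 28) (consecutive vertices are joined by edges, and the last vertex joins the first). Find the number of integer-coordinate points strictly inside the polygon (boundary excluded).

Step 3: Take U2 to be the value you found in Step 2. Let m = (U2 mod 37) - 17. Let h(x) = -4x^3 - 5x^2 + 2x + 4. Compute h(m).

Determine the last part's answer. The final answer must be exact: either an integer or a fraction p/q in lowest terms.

-3

Step 1: total draws C(14,5) = 2002; complement C(8,5) = 56; favorable 2002 - 56 = 1946; P = 139/143; answer 139/143
Step 2: U1 = 139/143; threaded value p + q = 282; c = 36; cross terms: (6*-18 - 36*-33)=1080, (36*19 - 28*-18)=1188, (28*21 - 16*19)=284, (16*28 - 2*21)=406, (2*-33 - 6*28)=-234; twice the area = |2724| = 2724; area = 1362; boundary points = 15 + 1 + 2 + 7 + 1 = 26; strictly interior points = area - boundary/2 + 1 = 1350; answer 1350
Step 3: U2 = 1350; m = 1; -4*(1)^3 - 5*(1)^2 + 2*(1)^1 + 4 = (-4) + (-5) + (2) + (4) = -3; answer -3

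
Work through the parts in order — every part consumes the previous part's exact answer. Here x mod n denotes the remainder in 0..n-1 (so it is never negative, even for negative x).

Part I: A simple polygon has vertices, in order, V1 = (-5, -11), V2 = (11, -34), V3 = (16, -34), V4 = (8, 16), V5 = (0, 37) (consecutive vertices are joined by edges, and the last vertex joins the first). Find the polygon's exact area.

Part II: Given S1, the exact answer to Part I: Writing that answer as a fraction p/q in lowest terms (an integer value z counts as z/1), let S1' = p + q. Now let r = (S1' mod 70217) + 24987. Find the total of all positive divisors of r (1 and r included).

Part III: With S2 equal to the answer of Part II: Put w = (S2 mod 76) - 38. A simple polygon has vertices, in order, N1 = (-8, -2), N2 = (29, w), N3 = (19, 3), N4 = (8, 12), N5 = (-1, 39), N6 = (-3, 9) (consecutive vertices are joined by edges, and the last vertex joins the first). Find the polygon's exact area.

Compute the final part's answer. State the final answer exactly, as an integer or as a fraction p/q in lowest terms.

805/2

Part I: cross terms: (-5*-34 - 11*-11)=291, (11*-34 - 16*-34)=170, (16*16 - 8*-34)=528, (8*37 - 0*16)=296, (0*-11 - -5*37)=185; twice the area = |1470| = 1470; area = 735; answer 735
Part II: S1 = 735; threaded value p + q = 736; r = 25723; 25723 = 29 * 887; sigma = (1 + 29) * (1 + 887) = 30 * 888 = 26640; answer 26640
Part III: S2 = 26640; w = 2; cross terms: (-8*2 - 29*-2)=42, (29*3 - 19*2)=49, (19*12 - 8*3)=204, (8*39 - -1*12)=324, (-1*9 - -3*39)=108, (-3*-2 - -8*9)=78; twice the area = |805| = 805; area = 805/2; answer 805/2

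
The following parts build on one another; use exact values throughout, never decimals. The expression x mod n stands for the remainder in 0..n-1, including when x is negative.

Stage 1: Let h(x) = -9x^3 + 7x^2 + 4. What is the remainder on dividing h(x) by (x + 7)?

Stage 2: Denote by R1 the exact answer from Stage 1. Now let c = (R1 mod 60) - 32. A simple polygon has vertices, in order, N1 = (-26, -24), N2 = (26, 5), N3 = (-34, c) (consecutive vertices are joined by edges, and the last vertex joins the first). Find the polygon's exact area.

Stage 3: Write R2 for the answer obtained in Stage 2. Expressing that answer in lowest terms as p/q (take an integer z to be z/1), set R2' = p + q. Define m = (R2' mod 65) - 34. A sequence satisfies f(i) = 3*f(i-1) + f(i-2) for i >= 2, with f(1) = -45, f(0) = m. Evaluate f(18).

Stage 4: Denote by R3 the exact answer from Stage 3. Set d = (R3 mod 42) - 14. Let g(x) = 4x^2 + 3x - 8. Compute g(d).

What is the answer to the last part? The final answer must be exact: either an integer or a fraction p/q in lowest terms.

1493

Stage 1: remainder = value at the root: -9*(-7)^3 + 7*(-7)^2 + 4 = (3087) + (343) + (4) = 3434; answer 3434
Stage 2: R1 = 3434; c = -18; cross terms: (-26*5 - 26*-24)=494, (26*-18 - -34*5)=-298, (-34*-24 - -26*-18)=348; twice the area = |544| = 544; area = 272; answer 272
Stage 3: R2 = 272; threaded value p + q = 273; m = -21; f(2) = 3*(-45) + 1*(-21) = -156; iterating: f(2)=-156, f(3)=-513, f(4)=-1695, f(5)=-5598, f(6)=-18489, f(7)=-61065, f(8)=-201684, f(9)=-666117, f(10)=-2200035, f(11)=-7266222, f(12)=-23998701, f(13)=-79262325, f(14)=-261785676, f(15)=-864619353, f(16)=-2855643735, f(17)=-9431550558, f(18)=-31150295409; answer -31150295409
Stage 4: R3 = -31150295409; d = 19; 4*(19)^2 + 3*(19)^1 - 8 = (1444) + (57) + (-8) = 1493; answer 1493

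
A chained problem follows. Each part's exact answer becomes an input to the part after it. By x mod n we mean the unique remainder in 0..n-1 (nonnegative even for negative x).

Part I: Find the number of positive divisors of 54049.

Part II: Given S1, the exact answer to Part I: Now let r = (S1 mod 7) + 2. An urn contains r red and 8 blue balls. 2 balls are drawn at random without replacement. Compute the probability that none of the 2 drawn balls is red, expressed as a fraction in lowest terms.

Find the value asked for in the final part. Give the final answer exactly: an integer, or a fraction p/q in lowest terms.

14/33

Part I: 54049 is prime, so its only divisors are 1 and 54049; count = 2; answer 2
Part II: S1 = 2; r = 4; total draws C(12,2) = 66; favorable C(8,2) = 28; P = 14/33; answer 14/33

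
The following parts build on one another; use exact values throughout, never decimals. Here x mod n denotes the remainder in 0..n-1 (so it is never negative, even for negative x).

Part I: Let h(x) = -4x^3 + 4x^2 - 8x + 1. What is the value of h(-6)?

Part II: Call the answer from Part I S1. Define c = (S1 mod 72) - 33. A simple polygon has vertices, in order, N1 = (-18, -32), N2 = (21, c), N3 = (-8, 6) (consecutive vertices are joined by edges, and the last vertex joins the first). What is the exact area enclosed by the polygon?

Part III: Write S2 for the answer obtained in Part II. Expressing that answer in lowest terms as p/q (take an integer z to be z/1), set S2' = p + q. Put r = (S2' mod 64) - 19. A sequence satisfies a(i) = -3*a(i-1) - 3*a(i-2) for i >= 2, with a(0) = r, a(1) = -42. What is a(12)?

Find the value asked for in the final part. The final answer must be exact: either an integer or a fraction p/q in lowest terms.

25515

Part I: -4*(-6)^3 + 4*(-6)^2 - 8*(-6)^1 + 1 = (864) + (144) + (48) + (1) = 1057; answer 1057
Part II: S1 = 1057; c = 16; cross terms: (-18*16 - 21*-32)=384, (21*6 - -8*16)=254, (-8*-32 - -18*6)=364; twice the area = |1002| = 1002; area = 501; answer 501
Part III: S2 = 501; threaded value p + q = 502; r = 35; a(2) = -3*(-42) - 3*(35) = 21; iterating: a(2)=21, a(3)=63, a(4)=-252, a(5)=567, a(6)=-945, a(7)=1134, a(8)=-567, a(9)=-1701, a(10)=6804, a(11)=-15309, a(12)=25515; answer 25515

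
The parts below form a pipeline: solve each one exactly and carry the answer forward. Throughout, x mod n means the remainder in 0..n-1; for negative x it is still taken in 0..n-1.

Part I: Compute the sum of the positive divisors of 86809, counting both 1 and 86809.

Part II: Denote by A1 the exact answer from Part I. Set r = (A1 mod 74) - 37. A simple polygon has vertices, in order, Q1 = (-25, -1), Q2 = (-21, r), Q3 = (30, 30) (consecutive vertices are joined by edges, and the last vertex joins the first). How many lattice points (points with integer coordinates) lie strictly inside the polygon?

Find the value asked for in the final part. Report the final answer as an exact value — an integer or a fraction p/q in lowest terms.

375

Part I: 86809 = 47 * 1847; sigma = (1 + 47) * (1 + 1847) = 48 * 1848 = 88704; answer 88704
Part II: A1 = 88704; r = 15; cross terms: (-25*15 - -21*-1)=-396, (-21*30 - 30*15)=-1080, (30*-1 - -25*30)=720; twice the area = |-756| = 756; area = 378; boundary points = 4 + 3 + 1 = 8; strictly interior points = area - boundary/2 + 1 = 375; answer 375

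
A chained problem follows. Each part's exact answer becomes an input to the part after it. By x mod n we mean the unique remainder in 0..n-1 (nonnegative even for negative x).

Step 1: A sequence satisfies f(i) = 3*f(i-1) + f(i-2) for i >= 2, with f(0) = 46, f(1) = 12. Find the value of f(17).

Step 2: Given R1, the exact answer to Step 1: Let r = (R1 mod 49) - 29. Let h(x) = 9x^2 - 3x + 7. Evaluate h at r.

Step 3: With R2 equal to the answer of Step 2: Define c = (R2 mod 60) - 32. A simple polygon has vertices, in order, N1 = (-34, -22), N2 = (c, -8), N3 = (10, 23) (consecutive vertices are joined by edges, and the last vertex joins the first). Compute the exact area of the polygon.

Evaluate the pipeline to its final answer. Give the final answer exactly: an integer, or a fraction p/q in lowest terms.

Step 1: f(2) = 3*(12) + 1*(46) = 82; iterating: f(2)=82, f(3)=258, f(4)=856, f(5)=2826, f(6)=9334, f(7)=30828, f(8)=101818, f(9)=336282, f(10)=1110664, f(11)=3668274, f(12)=12115486, f(13)=40014732, f(14)=132159682, f(15)=436493778, f(16)=1441641016, f(17)=4761416826; answer 4761416826
Step 2: R1 = 4761416826; r = 18; 9*(18)^2 - 3*(18)^1 + 7 = (2916) + (-54) + (7) = 2869; answer 2869
Step 3: R2 = 2869; c = 17; cross terms: (-34*-8 - 17*-22)=646, (17*23 - 10*-8)=471, (10*-22 - -34*23)=562; twice the area = |1679| = 1679; area = 1679/2; answer 1679/2

1679/2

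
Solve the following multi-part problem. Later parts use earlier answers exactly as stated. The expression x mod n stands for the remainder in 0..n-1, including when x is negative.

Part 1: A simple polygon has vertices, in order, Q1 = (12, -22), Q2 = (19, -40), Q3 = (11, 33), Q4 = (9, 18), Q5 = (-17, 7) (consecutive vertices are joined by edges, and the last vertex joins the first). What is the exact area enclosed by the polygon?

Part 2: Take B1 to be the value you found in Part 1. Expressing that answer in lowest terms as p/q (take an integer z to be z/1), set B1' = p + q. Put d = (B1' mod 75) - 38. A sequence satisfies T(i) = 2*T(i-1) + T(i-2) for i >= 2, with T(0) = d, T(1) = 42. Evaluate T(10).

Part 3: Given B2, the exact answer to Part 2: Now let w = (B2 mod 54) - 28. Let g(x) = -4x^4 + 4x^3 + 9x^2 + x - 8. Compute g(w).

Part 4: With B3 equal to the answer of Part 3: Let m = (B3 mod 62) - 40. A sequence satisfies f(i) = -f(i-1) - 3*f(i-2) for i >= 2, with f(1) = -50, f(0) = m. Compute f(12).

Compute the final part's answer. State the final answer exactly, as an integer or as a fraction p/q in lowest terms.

Part 1: cross terms: (12*-40 - 19*-22)=-62, (19*33 - 11*-40)=1067, (11*18 - 9*33)=-99, (9*7 - -17*18)=369, (-17*-22 - 12*7)=290; twice the area = |1565| = 1565; area = 1565/2; answer 1565/2
Part 2: B1 = 1565/2; threaded value p + q = 1567; d = 29; T(2) = 2*(42) + 1*(29) = 113; iterating: T(2)=113, T(3)=268, T(4)=649, T(5)=1566, T(6)=3781, T(7)=9128, T(8)=22037, T(9)=53202, T(10)=128441; answer 128441
Part 3: B2 = 128441; w = 1; -4*(1)^4 + 4*(1)^3 + 9*(1)^2 + 1*(1)^1 - 8 = (-4) + (4) + (9) + (1) + (-8) = 2; answer 2
Part 4: B3 = 2; m = -38; f(2) = -1*(-50) - 3*(-38) = 164; iterating: f(2)=164, f(3)=-14, f(4)=-478, f(5)=520, f(6)=914, f(7)=-2474, f(8)=-268, f(9)=7690, f(10)=-6886, f(11)=-16184, f(12)=36842; answer 36842

36842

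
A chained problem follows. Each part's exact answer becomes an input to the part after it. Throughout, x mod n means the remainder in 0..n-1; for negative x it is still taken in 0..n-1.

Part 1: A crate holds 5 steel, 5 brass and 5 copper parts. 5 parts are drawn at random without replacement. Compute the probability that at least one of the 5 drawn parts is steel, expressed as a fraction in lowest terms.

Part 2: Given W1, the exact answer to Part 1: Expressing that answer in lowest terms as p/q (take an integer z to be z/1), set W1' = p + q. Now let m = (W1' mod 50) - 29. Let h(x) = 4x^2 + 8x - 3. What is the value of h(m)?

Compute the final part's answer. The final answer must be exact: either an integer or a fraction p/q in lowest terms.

Part 1: total draws C(15,5) = 3003; complement C(10,5) = 252; favorable 3003 - 252 = 2751; P = 131/143; answer 131/143
Part 2: W1 = 131/143; threaded value p + q = 274; m = -5; 4*(-5)^2 + 8*(-5)^1 - 3 = (100) + (-40) + (-3) = 57; answer 57

57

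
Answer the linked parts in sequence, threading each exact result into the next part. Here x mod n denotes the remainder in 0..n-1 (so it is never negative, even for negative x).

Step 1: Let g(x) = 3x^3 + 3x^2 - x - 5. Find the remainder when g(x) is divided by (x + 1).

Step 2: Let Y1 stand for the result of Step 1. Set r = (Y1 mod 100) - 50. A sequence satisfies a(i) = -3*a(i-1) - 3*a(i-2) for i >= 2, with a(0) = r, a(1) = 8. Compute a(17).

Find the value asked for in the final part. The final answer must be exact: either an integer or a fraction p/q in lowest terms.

957906

Step 1: remainder = value at the root: 3*(-1)^3 + 3*(-1)^2 - 1*(-1)^1 - 5 = (-3) + (3) + (1) + (-5) = -4; answer -4
Step 2: Y1 = -4; r = 46; a(2) = -3*(8) - 3*(46) = -162; iterating: a(2)=-162, a(3)=462, a(4)=-900, a(5)=1314, a(6)=-1242, a(7)=-216, a(8)=4374, a(9)=-12474, a(10)=24300, a(11)=-35478, a(12)=33534, a(13)=5832, a(14)=-118098, a(15)=336798, a(16)=-656100, a(17)=957906; answer 957906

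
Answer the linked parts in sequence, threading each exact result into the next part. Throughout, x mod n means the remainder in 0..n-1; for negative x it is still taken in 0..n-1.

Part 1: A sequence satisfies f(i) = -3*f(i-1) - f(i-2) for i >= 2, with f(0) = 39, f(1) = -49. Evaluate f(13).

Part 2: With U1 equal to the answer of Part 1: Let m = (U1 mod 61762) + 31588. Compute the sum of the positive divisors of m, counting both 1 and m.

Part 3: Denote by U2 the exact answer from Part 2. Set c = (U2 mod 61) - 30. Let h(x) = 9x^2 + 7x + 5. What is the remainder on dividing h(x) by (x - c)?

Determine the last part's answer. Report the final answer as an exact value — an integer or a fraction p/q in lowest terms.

Part 1: f(2) = -3*(-49) - 1*(39) = 108; iterating: f(2)=108, f(3)=-275, f(4)=717, f(5)=-1876, f(6)=4911, f(7)=-12857, f(8)=33660, f(9)=-88123, f(10)=230709, f(11)=-604004, f(12)=1581303, f(13)=-4139905; answer -4139905
Part 2: U1 = -4139905; m = 91499; 91499 is prime, so its only divisors are 1 and 91499; sigma = 1 + 91499 = 91500; answer 91500
Part 3: U2 = 91500; c = -30; remainder = value at the root: 9*(-30)^2 + 7*(-30)^1 + 5 = (8100) + (-210) + (5) = 7895; answer 7895

7895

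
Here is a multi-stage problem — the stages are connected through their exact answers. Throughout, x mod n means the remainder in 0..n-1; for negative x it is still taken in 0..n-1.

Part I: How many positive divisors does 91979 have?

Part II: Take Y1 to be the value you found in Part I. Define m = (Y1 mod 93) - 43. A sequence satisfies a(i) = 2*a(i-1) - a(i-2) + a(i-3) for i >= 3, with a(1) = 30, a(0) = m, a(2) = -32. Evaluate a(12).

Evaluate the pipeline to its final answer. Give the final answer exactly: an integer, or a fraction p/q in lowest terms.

-15715

Part I: 91979 = 19 * 47 * 103; number of divisors = (1+1) * (1+1) * (1+1) = 8; answer 8
Part II: Y1 = 8; m = -35; a(3) = 2*(-32) - 1*(30) + 1*(-35) = -129; iterating: a(3)=-129, a(4)=-196, a(5)=-295, a(6)=-523, a(7)=-947, a(8)=-1666, a(9)=-2908, a(10)=-5097, a(11)=-8952, a(12)=-15715; answer -15715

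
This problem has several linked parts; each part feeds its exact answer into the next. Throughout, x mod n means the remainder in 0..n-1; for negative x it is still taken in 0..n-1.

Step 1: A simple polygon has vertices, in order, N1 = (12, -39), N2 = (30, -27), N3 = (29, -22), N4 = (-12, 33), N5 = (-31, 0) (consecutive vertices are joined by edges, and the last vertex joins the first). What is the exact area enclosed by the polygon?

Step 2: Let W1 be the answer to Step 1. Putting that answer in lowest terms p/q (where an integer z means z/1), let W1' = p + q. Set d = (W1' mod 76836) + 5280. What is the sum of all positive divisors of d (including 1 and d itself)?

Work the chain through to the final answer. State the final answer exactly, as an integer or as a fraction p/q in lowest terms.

13720

Step 1: cross terms: (12*-27 - 30*-39)=846, (30*-22 - 29*-27)=123, (29*33 - -12*-22)=693, (-12*0 - -31*33)=1023, (-31*-39 - 12*0)=1209; twice the area = |3894| = 3894; area = 1947; answer 1947
Step 2: W1 = 1947; threaded value p + q = 1948; d = 7228; 7228 = 2^2 * 13 * 139; sigma = (1 + 2 + 4) * (1 + 13) * (1 + 139) = 7 * 14 * 140 = 13720; answer 13720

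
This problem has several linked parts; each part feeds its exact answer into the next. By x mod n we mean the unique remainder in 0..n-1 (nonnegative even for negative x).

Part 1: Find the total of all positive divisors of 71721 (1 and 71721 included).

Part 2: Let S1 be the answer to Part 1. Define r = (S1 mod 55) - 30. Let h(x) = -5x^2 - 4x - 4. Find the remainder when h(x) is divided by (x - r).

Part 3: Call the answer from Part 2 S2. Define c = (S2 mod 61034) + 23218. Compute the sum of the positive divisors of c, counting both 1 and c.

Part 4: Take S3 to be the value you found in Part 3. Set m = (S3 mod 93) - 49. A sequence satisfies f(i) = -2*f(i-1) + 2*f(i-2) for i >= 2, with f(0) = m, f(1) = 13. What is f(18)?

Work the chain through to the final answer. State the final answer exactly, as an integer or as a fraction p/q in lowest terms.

-786554368

Part 1: 71721 = 3^2 * 13 * 613; sigma = (1 + 3 + 9) * (1 + 13) * (1 + 613) = 13 * 14 * 614 = 111748; answer 111748
Part 2: S1 = 111748; r = 13; remainder = value at the root: -5*(13)^2 - 4*(13)^1 - 4 = (-845) + (-52) + (-4) = -901; answer -901
Part 3: S2 = -901; c = 83351; 83351 = 17 * 4903; sigma = (1 + 17) * (1 + 4903) = 18 * 4904 = 88272; answer 88272
Part 4: S3 = 88272; m = -34; f(2) = -2*(13) + 2*(-34) = -94; iterating: f(2)=-94, f(3)=214, f(4)=-616, f(5)=1660, f(6)=-4552, f(7)=12424, f(8)=-33952, f(9)=92752, f(10)=-253408, f(11)=692320, f(12)=-1891456, f(13)=5167552, f(14)=-14118016, f(15)=38571136, f(16)=-105378304, f(17)=287898880, f(18)=-786554368; answer -786554368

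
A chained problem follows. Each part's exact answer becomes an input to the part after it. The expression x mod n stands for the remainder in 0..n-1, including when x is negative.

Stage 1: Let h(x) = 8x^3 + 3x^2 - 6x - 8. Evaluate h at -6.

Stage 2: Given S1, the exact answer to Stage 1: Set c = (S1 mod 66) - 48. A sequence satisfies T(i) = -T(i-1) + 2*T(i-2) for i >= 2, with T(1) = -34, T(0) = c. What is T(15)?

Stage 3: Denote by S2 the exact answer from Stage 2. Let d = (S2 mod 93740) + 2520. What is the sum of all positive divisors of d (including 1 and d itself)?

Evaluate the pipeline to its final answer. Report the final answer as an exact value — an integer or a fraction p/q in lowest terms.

Stage 1: 8*(-6)^3 + 3*(-6)^2 - 6*(-6)^1 - 8 = (-1728) + (108) + (36) + (-8) = -1592; answer -1592
Stage 2: S1 = -1592; c = 10; T(2) = -1*(-34) + 2*(10) = 54; iterating: T(2)=54, T(3)=-122, T(4)=230, T(5)=-474, T(6)=934, T(7)=-1882, T(8)=3750, T(9)=-7514, T(10)=15014, T(11)=-30042, T(12)=60070, T(13)=-120154, T(14)=240294, T(15)=-480602; answer -480602
Stage 3: S2 = -480602; d = 84358; 84358 = 2 * 42179; sigma = (1 + 2) * (1 + 42179) = 3 * 42180 = 126540; answer 126540

126540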